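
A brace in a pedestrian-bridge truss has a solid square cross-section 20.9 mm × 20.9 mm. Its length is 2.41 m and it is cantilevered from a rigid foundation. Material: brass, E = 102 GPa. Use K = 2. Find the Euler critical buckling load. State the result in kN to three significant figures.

P_cr ≈ 0.689 kN

I = a⁴/12 = 20.9⁴/12 = 1.590×10^4 mm⁴
I = 1.590×10^4 mm⁴ = 1.590×10^-8 m⁴
Effective length L_e = K·L = 2 × 2.41 = 4.820 m
P_cr = π²EI / L_e² = π² × 102×10⁹ × 1.590×10^-8 / 4.820² = 689.0 N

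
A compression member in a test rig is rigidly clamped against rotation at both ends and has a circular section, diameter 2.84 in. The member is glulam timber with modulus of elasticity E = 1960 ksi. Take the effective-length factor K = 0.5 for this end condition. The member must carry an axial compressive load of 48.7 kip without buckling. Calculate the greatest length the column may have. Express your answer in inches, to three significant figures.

I = πd⁴/64 = π×2.84⁴/64 = 3.193 in⁴
At the buckling limit P_cr = P = 4.870×10^4 lb
From P_cr = π²EI/(K·L)²:  L = (1/K)·√(π²EI/P_cr) = (1/0.5)·√(π²×1.96×10^6×3.193/4.870×10^4)
L = 71.2 in

L_max ≈ 71.2 in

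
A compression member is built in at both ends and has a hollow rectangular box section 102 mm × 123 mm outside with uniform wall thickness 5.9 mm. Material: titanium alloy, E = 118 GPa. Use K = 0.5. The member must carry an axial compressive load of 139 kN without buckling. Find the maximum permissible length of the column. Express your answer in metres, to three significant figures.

Inner dimensions: h_i = 123 − 2×5.9 = 111.2 mm, b_i = 102 − 2×5.9 = 90.20 mm
Weak-axis I_min = (h_o·b_o³ − h_i·b_i³)/12 with b_o = 102, b_i = 90.20 mm (shorter outer/inner sides).
I_min = (123×102³ − 111.2×90.20³)/12 = 4.077×10^6 mm⁴
I = 4.077×10^-6 m⁴
At the buckling limit P_cr = P = 1.390×10^5 N
From P_cr = π²EI/(K·L)²:  L = (1/K)·√(π²EI/P_cr) = (1/0.5)·√(π²×1.18×10^11×4.077×10^-6/1.390×10^5)
L = 11.7 m

L_max ≈ 11.7 m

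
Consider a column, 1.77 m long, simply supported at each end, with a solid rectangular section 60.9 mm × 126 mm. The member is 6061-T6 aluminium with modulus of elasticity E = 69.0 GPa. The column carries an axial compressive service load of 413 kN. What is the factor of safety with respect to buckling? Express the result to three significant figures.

n ≈ 1.25

Buckling occurs about the weak axis: I_min = h·b³/12 with b = 60.9 mm (the shorter side).
I_min = 126×60.9³/12 = 2.372×10^6 mm⁴
I = 2.372×10^6 mm⁴ = 2.372×10^-6 m⁴
Effective length L_e = K·L = 1 × 1.77 = 1.770 m
P_cr = π²EI / L_e² = π² × 69.0×10⁹ × 2.372×10^-6 / 1.770² = 5.155×10^5 N
Factor of safety n = P_cr / P = 515.52 / 413 = 1.25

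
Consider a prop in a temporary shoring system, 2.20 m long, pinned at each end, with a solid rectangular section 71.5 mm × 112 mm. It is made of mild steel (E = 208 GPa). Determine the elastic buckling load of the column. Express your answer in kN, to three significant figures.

Buckling occurs about the weak axis: I_min = h·b³/12 with b = 71.5 mm (the shorter side).
I_min = 112×71.5³/12 = 3.412×10^6 mm⁴
I = 3.412×10^6 mm⁴ = 3.412×10^-6 m⁴
Effective length L_e = K·L = 1 × 2.20 = 2.200 m
P_cr = π²EI / L_e² = π² × 208×10⁹ × 3.412×10^-6 / 2.200² = 1.447×10^6 N

P_cr ≈ 1450 kN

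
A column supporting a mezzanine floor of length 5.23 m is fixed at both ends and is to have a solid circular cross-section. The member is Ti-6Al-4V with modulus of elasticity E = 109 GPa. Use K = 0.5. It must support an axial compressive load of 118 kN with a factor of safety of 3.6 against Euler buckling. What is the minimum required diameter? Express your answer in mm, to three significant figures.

Required P_cr = n·P = 3.6 × 118 = 424.8 kN
L_e = K·L = 0.5 × 5.23 = 2.615 m
Required I = P_cr·L_e²/(π²E) = 4.248×10^5 × 2.615² / (π² × 1.09×10^11) = 2.700×10^-6 m⁴
I_req = 2.700×10^6 mm⁴
Solid circle: I = πd⁴/64  ⇒  d = (64I/π)^(1/4) = (64×2.700×10^6/π)^(1/4) = 86.1 mm

d ≈ 86.1 mm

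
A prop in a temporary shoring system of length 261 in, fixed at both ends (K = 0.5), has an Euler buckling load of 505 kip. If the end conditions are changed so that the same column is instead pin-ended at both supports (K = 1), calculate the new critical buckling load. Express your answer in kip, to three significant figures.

P_cr ∝ 1/K², so P_cr,new = P_cr,old × (K_old/K_new)² = 505 × (0.5/1)²
= 505 × 0.2500 = 126 kip

P_cr ≈ 126 kip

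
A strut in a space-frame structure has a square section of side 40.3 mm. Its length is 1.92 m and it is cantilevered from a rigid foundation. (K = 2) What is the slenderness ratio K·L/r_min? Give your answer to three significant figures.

λ ≈ 330

I = a⁴/12 = 40.3⁴/12 = 2.198×10^5 mm⁴
A = 1.624×10^3 mm²;  r_min = √(I/A) = √(2.198×10^5/1.624×10^3) = 11.63 mm
L_e = K·L = 2 × 1.92 m = 3.840 m = 3840.0 mm
λ = L_e / r_min = 3840.0 / 11.63 = 330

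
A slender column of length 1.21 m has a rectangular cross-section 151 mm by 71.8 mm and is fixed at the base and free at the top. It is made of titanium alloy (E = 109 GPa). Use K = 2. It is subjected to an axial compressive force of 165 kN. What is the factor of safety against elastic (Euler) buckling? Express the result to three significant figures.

Buckling occurs about the weak axis: I_min = h·b³/12 with b = 71.8 mm (the shorter side).
I_min = 151×71.8³/12 = 4.658×10^6 mm⁴
I = 4.658×10^6 mm⁴ = 4.658×10^-6 m⁴
Effective length L_e = K·L = 2 × 1.21 = 2.420 m
P_cr = π²EI / L_e² = π² × 109×10⁹ × 4.658×10^-6 / 2.420² = 8.556×10^5 N
Factor of safety n = P_cr / P = 855.59 / 165 = 5.19

n ≈ 5.19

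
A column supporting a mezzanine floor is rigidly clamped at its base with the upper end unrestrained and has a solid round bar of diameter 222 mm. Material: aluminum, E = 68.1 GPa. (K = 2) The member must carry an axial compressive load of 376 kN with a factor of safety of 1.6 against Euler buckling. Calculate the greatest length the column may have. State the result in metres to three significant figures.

L_max ≈ 5.77 m

I = πd⁴/64 = π×222⁴/64 = 1.192×10^8 mm⁴
I = 1.192×10^-4 m⁴
Required critical load P_cr = n·P = 1.6 × 376 = 601.6 kN = 6.016×10^5 N
From P_cr = π²EI/(K·L)²:  L = (1/K)·√(π²EI/P_cr) = (1/2)·√(π²×6.81×10^10×1.192×10^-4/6.016×10^5)
L = 5.77 m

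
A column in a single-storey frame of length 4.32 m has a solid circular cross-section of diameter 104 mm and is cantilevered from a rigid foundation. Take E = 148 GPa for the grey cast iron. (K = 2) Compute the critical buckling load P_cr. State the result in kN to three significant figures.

I = πd⁴/64 = π×104⁴/64 = 5.743×10^6 mm⁴
I = 5.743×10^6 mm⁴ = 5.743×10^-6 m⁴
Effective length L_e = K·L = 2 × 4.32 = 8.640 m
P_cr = π²EI / L_e² = π² × 148×10⁹ × 5.743×10^-6 / 8.640² = 1.124×10^5 N

P_cr ≈ 112 kN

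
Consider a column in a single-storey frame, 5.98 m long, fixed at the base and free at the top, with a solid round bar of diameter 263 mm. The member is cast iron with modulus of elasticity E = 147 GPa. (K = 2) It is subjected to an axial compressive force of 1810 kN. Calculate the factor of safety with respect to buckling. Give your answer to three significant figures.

I = πd⁴/64 = π×263⁴/64 = 2.349×10^8 mm⁴
I = 2.349×10^8 mm⁴ = 2.349×10^-4 m⁴
Effective length L_e = K·L = 2 × 5.98 = 11.96 m
P_cr = π²EI / L_e² = π² × 147×10⁹ × 2.349×10^-4 / 11.96² = 2.382×10^6 N
Factor of safety n = P_cr / P = 2382.0 / 1810 = 1.32

n ≈ 1.32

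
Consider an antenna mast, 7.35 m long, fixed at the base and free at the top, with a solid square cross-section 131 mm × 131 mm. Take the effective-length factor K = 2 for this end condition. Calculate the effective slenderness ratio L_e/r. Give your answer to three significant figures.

For a square r = a/√12 = 131/√12 = 37.82 mm
L_e = K·L = 2 × 7.35 m = 14.70 m = 14700 mm
λ = L_e / r_min = 14700 / 37.82 = 389

λ ≈ 389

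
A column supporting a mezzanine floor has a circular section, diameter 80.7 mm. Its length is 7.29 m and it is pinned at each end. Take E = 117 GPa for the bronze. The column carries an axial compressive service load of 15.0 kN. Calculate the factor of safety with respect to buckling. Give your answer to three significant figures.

n ≈ 3.02

I = πd⁴/64 = π×80.7⁴/64 = 2.082×10^6 mm⁴
I = 2.082×10^6 mm⁴ = 2.082×10^-6 m⁴
Effective length L_e = K·L = 1 × 7.29 = 7.290 m
P_cr = π²EI / L_e² = π² × 117×10⁹ × 2.082×10^-6 / 7.290² = 4.524×10^4 N
Factor of safety n = P_cr / P = 45.237 / 15.0 = 3.02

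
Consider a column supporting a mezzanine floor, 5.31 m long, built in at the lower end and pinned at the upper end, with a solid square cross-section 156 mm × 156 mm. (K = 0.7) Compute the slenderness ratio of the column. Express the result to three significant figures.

For a square r = a/√12 = 156/√12 = 45.03 mm
L_e = K·L = 0.7 × 5.31 m = 3.717 m = 3717.0 mm
λ = L_e / r_min = 3717.0 / 45.03 = 82.5

λ ≈ 82.5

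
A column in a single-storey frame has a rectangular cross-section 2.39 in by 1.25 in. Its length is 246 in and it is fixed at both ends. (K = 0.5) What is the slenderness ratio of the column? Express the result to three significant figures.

λ ≈ 341

For a rectangle r_min = b/√12 = 1.25/√12 = 0.3608 in
L_e = K·L = 0.5 × 246 = 123.0 in
λ = L_e / r_min = 123.00 / 0.3608 = 341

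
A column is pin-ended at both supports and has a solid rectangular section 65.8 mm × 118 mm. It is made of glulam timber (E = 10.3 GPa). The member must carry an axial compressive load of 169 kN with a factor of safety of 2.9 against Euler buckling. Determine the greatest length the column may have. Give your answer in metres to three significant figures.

L_max ≈ 0.762 m

Buckling occurs about the weak axis: I_min = h·b³/12 with b = 65.8 mm (the shorter side).
I_min = 118×65.8³/12 = 2.801×10^6 mm⁴
I = 2.801×10^-6 m⁴
Required critical load P_cr = n·P = 2.9 × 169 = 490.1 kN = 4.901×10^5 N
From P_cr = π²EI/(K·L)²:  L = (1/K)·√(π²EI/P_cr) = (1/1)·√(π²×1.03×10^10×2.801×10^-6/4.901×10^5)
L = 0.762 m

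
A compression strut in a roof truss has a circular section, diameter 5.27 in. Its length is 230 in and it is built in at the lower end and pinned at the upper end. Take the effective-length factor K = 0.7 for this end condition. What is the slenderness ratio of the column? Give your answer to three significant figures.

λ ≈ 122

For a solid circle r = d/4 = 5.27/4 = 1.318 in
L_e = K·L = 0.7 × 230 = 161.0 in
λ = L_e / r_min = 161.00 / 1.318 = 122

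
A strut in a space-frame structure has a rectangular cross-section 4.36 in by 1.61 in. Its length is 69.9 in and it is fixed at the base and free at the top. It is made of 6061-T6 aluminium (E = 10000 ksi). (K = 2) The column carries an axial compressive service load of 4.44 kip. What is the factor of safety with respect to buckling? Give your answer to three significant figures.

Buckling occurs about the weak axis: I_min = h·b³/12 with b = 1.61 in (the shorter side).
I_min = 4.36×1.61³/12 = 1.516 in⁴
Effective length L_e = K·L = 2 × 69.9 = 139.8 in
P_cr = π²EI / L_e² = π² × 10000×10³ × 1.516 / 139.8² = 7.657×10^3 lb
Factor of safety n = P_cr / P = 7.6572 / 4.44 = 1.72

n ≈ 1.72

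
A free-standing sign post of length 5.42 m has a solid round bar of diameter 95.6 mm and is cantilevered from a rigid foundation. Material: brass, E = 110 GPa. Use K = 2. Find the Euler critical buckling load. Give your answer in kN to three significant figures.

P_cr ≈ 37.9 kN

I = πd⁴/64 = π×95.6⁴/64 = 4.100×10^6 mm⁴
I = 4.100×10^6 mm⁴ = 4.100×10^-6 m⁴
Effective length L_e = K·L = 2 × 5.42 = 10.84 m
P_cr = π²EI / L_e² = π² × 110×10⁹ × 4.100×10^-6 / 10.84² = 3.788×10^4 N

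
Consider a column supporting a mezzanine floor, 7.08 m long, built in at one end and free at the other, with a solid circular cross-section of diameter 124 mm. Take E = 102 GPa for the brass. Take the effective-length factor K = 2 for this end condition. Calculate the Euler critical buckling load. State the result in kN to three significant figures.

P_cr ≈ 58.3 kN

I = πd⁴/64 = π×124⁴/64 = 1.161×10^7 mm⁴
I = 1.161×10^7 mm⁴ = 1.161×10^-5 m⁴
Effective length L_e = K·L = 2 × 7.08 = 14.16 m
P_cr = π²EI / L_e² = π² × 102×10⁹ × 1.161×10^-5 / 14.16² = 5.827×10^4 N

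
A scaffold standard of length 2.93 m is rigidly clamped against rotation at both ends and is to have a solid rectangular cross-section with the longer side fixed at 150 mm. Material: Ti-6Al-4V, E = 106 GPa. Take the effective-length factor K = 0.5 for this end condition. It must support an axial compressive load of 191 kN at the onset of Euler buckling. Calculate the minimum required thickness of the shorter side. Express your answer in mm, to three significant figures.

L_e = K·L = 0.5 × 2.93 = 1.465 m
Required I = P_cr·L_e²/(π²E) = 1.910×10^5 × 1.465² / (π² × 1.06×10^11) = 3.918×10^-7 m⁴
I_req = 3.918×10^5 mm⁴
Rectangle, weak axis: I_min = h·b³/12 with h = 150 mm fixed  ⇒  b = (12I/h)^(1/3) = 31.5 mm

b ≈ 31.5 mm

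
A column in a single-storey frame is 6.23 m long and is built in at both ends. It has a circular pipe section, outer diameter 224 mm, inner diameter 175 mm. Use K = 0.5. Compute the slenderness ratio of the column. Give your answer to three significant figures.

d_o = 224 mm, d_i = 175 mm
I = π(d_o⁴ − d_i⁴)/64 = π(224⁴ − 175.0⁴)/64 = 7.755×10^7 mm⁴
A = 1.536×10^4 mm²;  r_min = √(I/A) = √(7.755×10^7/1.536×10^4) = 71.06 mm
L_e = K·L = 0.5 × 6.23 m = 3.115 m = 3115.0 mm
λ = L_e / r_min = 3115.0 / 71.06 = 43.8

λ ≈ 43.8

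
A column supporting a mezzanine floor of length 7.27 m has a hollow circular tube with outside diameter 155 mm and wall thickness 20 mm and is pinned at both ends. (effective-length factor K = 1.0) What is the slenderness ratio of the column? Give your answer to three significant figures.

Inner diameter d_i = 155 − 2×20 = 115.0 mm
I = π(d_o⁴ − d_i⁴)/64 = π(155⁴ − 115.0⁴)/64 = 1.975×10^7 mm⁴
A = 8.482×10^3 mm²;  r_min = √(I/A) = √(1.975×10^7/8.482×10^3) = 48.25 mm
L_e = K·L = 1 × 7.27 m = 7.270 m = 7270.0 mm
λ = L_e / r_min = 7270.0 / 48.25 = 151

λ ≈ 151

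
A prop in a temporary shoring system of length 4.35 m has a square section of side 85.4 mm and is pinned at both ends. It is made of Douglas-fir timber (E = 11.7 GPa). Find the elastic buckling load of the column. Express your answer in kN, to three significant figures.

I = a⁴/12 = 85.4⁴/12 = 4.433×10^6 mm⁴
I = 4.433×10^6 mm⁴ = 4.433×10^-6 m⁴
Effective length L_e = K·L = 1 × 4.35 = 4.350 m
P_cr = π²EI / L_e² = π² × 11.7×10⁹ × 4.433×10^-6 / 4.350² = 2.705×10^4 N

P_cr ≈ 27.0 kN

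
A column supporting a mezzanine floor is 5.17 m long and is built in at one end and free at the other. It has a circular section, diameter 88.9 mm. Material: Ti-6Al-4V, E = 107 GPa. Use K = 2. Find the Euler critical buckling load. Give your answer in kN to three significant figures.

I = πd⁴/64 = π×88.9⁴/64 = 3.066×10^6 mm⁴
I = 3.066×10^6 mm⁴ = 3.066×10^-6 m⁴
Effective length L_e = K·L = 2 × 5.17 = 10.34 m
P_cr = π²EI / L_e² = π² × 107×10⁹ × 3.066×10^-6 / 10.34² = 3.028×10^4 N

P_cr ≈ 30.3 kN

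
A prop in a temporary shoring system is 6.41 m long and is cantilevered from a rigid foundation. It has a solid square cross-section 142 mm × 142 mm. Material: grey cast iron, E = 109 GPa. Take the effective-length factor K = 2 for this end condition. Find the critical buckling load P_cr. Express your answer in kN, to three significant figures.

P_cr ≈ 222 kN

I = a⁴/12 = 142⁴/12 = 3.388×10^7 mm⁴
I = 3.388×10^7 mm⁴ = 3.388×10^-5 m⁴
Effective length L_e = K·L = 2 × 6.41 = 12.82 m
P_cr = π²EI / L_e² = π² × 109×10⁹ × 3.388×10^-5 / 12.82² = 2.218×10^5 N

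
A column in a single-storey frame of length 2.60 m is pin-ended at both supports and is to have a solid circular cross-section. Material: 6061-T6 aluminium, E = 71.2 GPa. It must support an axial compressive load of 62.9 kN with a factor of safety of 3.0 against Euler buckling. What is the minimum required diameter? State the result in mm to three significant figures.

Required P_cr = n·P = 3.0 × 62.9 = 188.7 kN
L_e = K·L = 1 × 2.60 = 2.600 m
Required I = P_cr·L_e²/(π²E) = 1.887×10^5 × 2.600² / (π² × 7.12×10^10) = 1.815×10^-6 m⁴
I_req = 1.815×10^6 mm⁴
Solid circle: I = πd⁴/64  ⇒  d = (64I/π)^(1/4) = (64×1.815×10^6/π)^(1/4) = 78.0 mm

d ≈ 78.0 mm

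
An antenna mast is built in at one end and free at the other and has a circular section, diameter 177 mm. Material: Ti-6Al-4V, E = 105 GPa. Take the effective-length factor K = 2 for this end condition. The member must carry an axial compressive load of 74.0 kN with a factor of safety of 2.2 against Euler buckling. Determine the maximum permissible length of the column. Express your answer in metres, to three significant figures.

L_max ≈ 8.76 m

I = πd⁴/64 = π×177⁴/64 = 4.818×10^7 mm⁴
I = 4.818×10^-5 m⁴
Required critical load P_cr = n·P = 2.2 × 74.0 = 162.8 kN = 1.628×10^5 N
From P_cr = π²EI/(K·L)²:  L = (1/K)·√(π²EI/P_cr) = (1/2)·√(π²×1.05×10^11×4.818×10^-5/1.628×10^5)
L = 8.76 m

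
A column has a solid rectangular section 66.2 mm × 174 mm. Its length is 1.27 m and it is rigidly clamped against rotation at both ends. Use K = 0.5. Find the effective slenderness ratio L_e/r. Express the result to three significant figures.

For a rectangle r_min = b/√12 = 66.2/√12 = 19.11 mm
L_e = K·L = 0.5 × 1.27 m = 0.6350 m = 635.00 mm
λ = L_e / r_min = 635.00 / 19.11 = 33.2

λ ≈ 33.2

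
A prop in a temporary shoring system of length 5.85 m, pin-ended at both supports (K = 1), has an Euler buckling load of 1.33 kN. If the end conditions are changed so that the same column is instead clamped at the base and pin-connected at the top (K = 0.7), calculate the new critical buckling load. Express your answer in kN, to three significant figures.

P_cr ≈ 2.71 kN

P_cr ∝ 1/K², so P_cr,new = P_cr,old × (K_old/K_new)² = 1.33 × (1/0.7)²
= 1.33 × 2.041 = 2.71 kN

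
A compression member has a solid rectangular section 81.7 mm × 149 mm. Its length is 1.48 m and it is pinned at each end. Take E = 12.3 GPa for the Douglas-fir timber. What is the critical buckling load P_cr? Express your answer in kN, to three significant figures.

Buckling occurs about the weak axis: I_min = h·b³/12 with b = 81.7 mm (the shorter side).
I_min = 149×81.7³/12 = 6.771×10^6 mm⁴
I = 6.771×10^6 mm⁴ = 6.771×10^-6 m⁴
Effective length L_e = K·L = 1 × 1.48 = 1.480 m
P_cr = π²EI / L_e² = π² × 12.3×10⁹ × 6.771×10^-6 / 1.480² = 3.753×10^5 N

P_cr ≈ 375 kN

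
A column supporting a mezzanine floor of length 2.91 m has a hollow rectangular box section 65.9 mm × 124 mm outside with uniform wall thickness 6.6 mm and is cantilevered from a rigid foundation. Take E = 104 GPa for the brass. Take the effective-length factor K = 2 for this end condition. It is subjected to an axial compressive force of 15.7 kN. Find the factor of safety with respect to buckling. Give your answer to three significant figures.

n ≈ 3.10

Inner dimensions: h_i = 124 − 2×6.6 = 110.8 mm, b_i = 65.9 − 2×6.6 = 52.70 mm
Weak-axis I_min = (h_o·b_o³ − h_i·b_i³)/12 with b_o = 65.9, b_i = 52.70 mm (shorter outer/inner sides).
I_min = (124×65.9³ − 110.8×52.70³)/12 = 1.606×10^6 mm⁴
I = 1.606×10^6 mm⁴ = 1.606×10^-6 m⁴
Effective length L_e = K·L = 2 × 2.91 = 5.820 m
P_cr = π²EI / L_e² = π² × 104×10⁹ × 1.606×10^-6 / 5.820² = 4.866×10^4 N
Factor of safety n = P_cr / P = 48.663 / 15.7 = 3.10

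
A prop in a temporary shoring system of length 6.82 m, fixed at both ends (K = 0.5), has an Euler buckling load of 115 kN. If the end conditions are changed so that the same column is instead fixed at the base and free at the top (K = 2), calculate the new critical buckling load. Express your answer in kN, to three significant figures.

P_cr ∝ 1/K², so P_cr,new = P_cr,old × (K_old/K_new)² = 115 × (0.5/2)²
= 115 × 0.06250 = 7.19 kN

P_cr ≈ 7.19 kN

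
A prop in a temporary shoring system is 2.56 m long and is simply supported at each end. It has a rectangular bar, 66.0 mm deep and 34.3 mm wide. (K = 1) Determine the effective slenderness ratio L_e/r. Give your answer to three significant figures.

λ ≈ 259

Buckling occurs about the weak axis: I_min = h·b³/12 with b = 34.3 mm (the shorter side).
I_min = 66.0×34.3³/12 = 2.219×10^5 mm⁴
A = 2.264×10^3 mm²;  r_min = √(I/A) = √(2.219×10^5/2.264×10^3) = 9.902 mm
L_e = K·L = 1 × 2.56 m = 2.560 m = 2560.0 mm
λ = L_e / r_min = 2560.0 / 9.902 = 259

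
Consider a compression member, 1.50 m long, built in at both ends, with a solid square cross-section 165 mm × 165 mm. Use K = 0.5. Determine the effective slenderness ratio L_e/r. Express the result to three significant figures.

For a square r = a/√12 = 165/√12 = 47.63 mm
L_e = K·L = 0.5 × 1.50 m = 0.7500 m = 750.00 mm
λ = L_e / r_min = 750.00 / 47.63 = 15.7

λ ≈ 15.7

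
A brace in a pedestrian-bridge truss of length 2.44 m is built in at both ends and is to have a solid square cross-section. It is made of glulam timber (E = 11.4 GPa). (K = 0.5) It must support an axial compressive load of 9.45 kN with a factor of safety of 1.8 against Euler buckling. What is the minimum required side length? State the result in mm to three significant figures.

a ≈ 40.5 mm

Required P_cr = n·P = 1.8 × 9.45 = 17.01 kN
L_e = K·L = 0.5 × 2.44 = 1.220 m
Required I = P_cr·L_e²/(π²E) = 1.701×10^4 × 1.220² / (π² × 1.14×10^10) = 2.250×10^-7 m⁴
I_req = 2.250×10^5 mm⁴
Solid square: I = a⁴/12  ⇒  a = (12I)^(1/4) = (12×2.250×10^5)^(1/4) = 40.5 mm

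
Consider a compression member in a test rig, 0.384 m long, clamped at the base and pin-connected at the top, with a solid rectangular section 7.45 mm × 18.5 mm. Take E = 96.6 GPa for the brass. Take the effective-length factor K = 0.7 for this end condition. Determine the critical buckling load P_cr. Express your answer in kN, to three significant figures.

Buckling occurs about the weak axis: I_min = h·b³/12 with b = 7.45 mm (the shorter side).
I_min = 18.5×7.45³/12 = 637.5 mm⁴
I = 637.5 mm⁴ = 6.375×10^-10 m⁴
Effective length L_e = K·L = 0.7 × 0.384 = 0.2688 m
P_cr = π²EI / L_e² = π² × 96.6×10⁹ × 6.375×10^-10 / 0.2688² = 8.412×10^3 N

P_cr ≈ 8.41 kN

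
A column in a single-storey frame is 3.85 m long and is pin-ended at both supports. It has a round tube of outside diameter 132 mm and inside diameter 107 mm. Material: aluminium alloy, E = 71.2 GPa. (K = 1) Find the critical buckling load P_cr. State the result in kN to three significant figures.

d_o = 132 mm, d_i = 107 mm
I = π(d_o⁴ − d_i⁴)/64 = π(132⁴ − 107.0⁴)/64 = 8.468×10^6 mm⁴
I = 8.468×10^6 mm⁴ = 8.468×10^-6 m⁴
Effective length L_e = K·L = 1 × 3.85 = 3.850 m
P_cr = π²EI / L_e² = π² × 71.2×10⁹ × 8.468×10^-6 / 3.850² = 4.015×10^5 N

P_cr ≈ 401 kN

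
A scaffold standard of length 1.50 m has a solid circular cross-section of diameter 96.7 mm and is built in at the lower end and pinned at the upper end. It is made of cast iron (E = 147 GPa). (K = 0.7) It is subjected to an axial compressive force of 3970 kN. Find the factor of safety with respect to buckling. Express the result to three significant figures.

I = πd⁴/64 = π×96.7⁴/64 = 4.292×10^6 mm⁴
I = 4.292×10^6 mm⁴ = 4.292×10^-6 m⁴
Effective length L_e = K·L = 0.7 × 1.50 = 1.050 m
P_cr = π²EI / L_e² = π² × 147×10⁹ × 4.292×10^-6 / 1.050² = 5.648×10^6 N
Factor of safety n = P_cr / P = 5648.3 / 3970 = 1.42

n ≈ 1.42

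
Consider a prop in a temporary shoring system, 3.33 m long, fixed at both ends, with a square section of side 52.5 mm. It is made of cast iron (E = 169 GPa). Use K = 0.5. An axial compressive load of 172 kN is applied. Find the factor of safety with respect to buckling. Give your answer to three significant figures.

I = a⁴/12 = 52.5⁴/12 = 6.331×10^5 mm⁴
I = 6.331×10^5 mm⁴ = 6.331×10^-7 m⁴
Effective length L_e = K·L = 0.5 × 3.33 = 1.665 m
P_cr = π²EI / L_e² = π² × 169×10⁹ × 6.331×10^-7 / 1.665² = 3.809×10^5 N
Factor of safety n = P_cr / P = 380.90 / 172 = 2.21

n ≈ 2.21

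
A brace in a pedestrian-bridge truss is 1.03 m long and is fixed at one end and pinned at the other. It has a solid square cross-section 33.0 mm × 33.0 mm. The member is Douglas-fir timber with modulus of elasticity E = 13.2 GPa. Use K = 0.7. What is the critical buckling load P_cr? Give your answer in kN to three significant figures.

I = a⁴/12 = 33.0⁴/12 = 9.883×10^4 mm⁴
I = 9.883×10^4 mm⁴ = 9.883×10^-8 m⁴
Effective length L_e = K·L = 0.7 × 1.03 = 0.7210 m
P_cr = π²EI / L_e² = π² × 13.2×10⁹ × 9.883×10^-8 / 0.7210² = 2.477×10^4 N

P_cr ≈ 24.8 kN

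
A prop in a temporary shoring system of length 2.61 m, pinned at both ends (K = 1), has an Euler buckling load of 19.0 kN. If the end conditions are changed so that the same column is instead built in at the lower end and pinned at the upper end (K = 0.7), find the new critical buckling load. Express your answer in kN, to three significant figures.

P_cr ∝ 1/K², so P_cr,new = P_cr,old × (K_old/K_new)² = 19.0 × (1/0.7)²
= 19.0 × 2.041 = 38.8 kN

P_cr ≈ 38.8 kN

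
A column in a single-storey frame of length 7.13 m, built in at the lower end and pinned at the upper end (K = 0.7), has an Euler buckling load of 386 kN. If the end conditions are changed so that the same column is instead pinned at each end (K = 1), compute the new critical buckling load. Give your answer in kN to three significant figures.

P_cr ∝ 1/K², so P_cr,new = P_cr,old × (K_old/K_new)² = 386 × (0.7/1)²
= 386 × 0.4900 = 189 kN

P_cr ≈ 189 kN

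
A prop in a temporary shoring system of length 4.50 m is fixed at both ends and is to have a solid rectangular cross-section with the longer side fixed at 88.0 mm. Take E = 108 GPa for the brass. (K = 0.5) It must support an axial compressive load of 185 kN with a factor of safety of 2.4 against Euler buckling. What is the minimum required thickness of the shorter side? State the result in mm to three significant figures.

b ≈ 66.0 mm

Required P_cr = n·P = 2.4 × 185 = 444.0 kN
L_e = K·L = 0.5 × 4.50 = 2.250 m
Required I = P_cr·L_e²/(π²E) = 4.440×10^5 × 2.250² / (π² × 1.08×10^11) = 2.109×10^-6 m⁴
I_req = 2.109×10^6 mm⁴
Rectangle, weak axis: I_min = h·b³/12 with h = 88.0 mm fixed  ⇒  b = (12I/h)^(1/3) = 66.0 mm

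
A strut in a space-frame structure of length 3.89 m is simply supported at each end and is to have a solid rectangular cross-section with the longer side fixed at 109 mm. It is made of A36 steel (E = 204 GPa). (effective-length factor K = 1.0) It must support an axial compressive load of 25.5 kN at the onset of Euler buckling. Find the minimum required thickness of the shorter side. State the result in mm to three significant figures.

L_e = K·L = 1 × 3.89 = 3.890 m
Required I = P_cr·L_e²/(π²E) = 2.550×10^4 × 3.890² / (π² × 2.04×10^11) = 1.917×10^-7 m⁴
I_req = 1.917×10^5 mm⁴
Rectangle, weak axis: I_min = h·b³/12 with h = 109 mm fixed  ⇒  b = (12I/h)^(1/3) = 27.6 mm

b ≈ 27.6 mm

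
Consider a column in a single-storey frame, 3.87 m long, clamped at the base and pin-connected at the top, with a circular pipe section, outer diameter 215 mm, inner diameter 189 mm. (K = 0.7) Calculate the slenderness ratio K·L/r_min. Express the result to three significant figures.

d_o = 215 mm, d_i = 189 mm
I = π(d_o⁴ − d_i⁴)/64 = π(215⁴ − 189.0⁴)/64 = 4.225×10^7 mm⁴
A = 8.250×10^3 mm²;  r_min = √(I/A) = √(4.225×10^7/8.250×10^3) = 71.57 mm
L_e = K·L = 0.7 × 3.87 m = 2.709 m = 2709.0 mm
λ = L_e / r_min = 2709.0 / 71.57 = 37.9

λ ≈ 37.9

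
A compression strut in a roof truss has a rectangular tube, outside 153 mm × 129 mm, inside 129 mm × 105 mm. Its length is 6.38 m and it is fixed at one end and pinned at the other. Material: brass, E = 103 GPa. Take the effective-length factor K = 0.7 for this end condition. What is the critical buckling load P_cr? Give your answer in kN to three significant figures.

P_cr ≈ 761 kN

Weak-axis I_min = (h_o·b_o³ − h_i·b_i³)/12 with b_o = 129, b_i = 105.0 mm (shorter outer/inner sides).
I_min = (153×129³ − 129.0×105.0³)/12 = 1.493×10^7 mm⁴
I = 1.493×10^7 mm⁴ = 1.493×10^-5 m⁴
Effective length L_e = K·L = 0.7 × 6.38 = 4.466 m
P_cr = π²EI / L_e² = π² × 103×10⁹ × 1.493×10^-5 / 4.466² = 7.607×10^5 N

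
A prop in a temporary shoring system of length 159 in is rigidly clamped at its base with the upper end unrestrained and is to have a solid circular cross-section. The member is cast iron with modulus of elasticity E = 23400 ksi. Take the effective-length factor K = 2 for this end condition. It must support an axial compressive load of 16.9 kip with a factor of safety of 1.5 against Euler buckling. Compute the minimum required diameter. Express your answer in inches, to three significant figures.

d ≈ 3.88 in

Required P_cr = n·P = 1.5 × 16.9 = 25.35 kip
L_e = K·L = 2 × 159 = 318.0 in
Required I = P_cr·L_e²/(π²E) = 2.535×10^4 × 318.0² / (π² × 2.34×10^7) = 11.10 in⁴
Solid circle: I = πd⁴/64  ⇒  d = (64I/π)^(1/4) = (64×11.10/π)^(1/4) = 3.88 in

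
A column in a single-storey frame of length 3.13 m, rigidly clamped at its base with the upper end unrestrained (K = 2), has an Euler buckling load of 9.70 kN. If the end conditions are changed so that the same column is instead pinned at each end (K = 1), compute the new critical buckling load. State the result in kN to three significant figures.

P_cr ≈ 38.8 kN

P_cr ∝ 1/K², so P_cr,new = P_cr,old × (K_old/K_new)² = 9.70 × (2/1)²
= 9.70 × 4.000 = 38.8 kN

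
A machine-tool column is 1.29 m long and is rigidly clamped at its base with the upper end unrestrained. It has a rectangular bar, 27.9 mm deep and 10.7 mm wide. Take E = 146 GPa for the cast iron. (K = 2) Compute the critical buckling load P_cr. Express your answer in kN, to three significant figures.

Buckling occurs about the weak axis: I_min = h·b³/12 with b = 10.7 mm (the shorter side).
I_min = 27.9×10.7³/12 = 2.848×10^3 mm⁴
I = 2.848×10^3 mm⁴ = 2.848×10^-9 m⁴
Effective length L_e = K·L = 2 × 1.29 = 2.580 m
P_cr = π²EI / L_e² = π² × 146×10⁹ × 2.848×10^-9 / 2.580² = 616.6 N

P_cr ≈ 0.617 kN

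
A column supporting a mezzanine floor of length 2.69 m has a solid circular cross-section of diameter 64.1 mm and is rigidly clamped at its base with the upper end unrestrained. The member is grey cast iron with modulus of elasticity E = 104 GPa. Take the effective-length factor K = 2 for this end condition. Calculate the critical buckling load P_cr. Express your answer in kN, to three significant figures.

P_cr ≈ 29.4 kN

I = πd⁴/64 = π×64.1⁴/64 = 8.287×10^5 mm⁴
I = 8.287×10^5 mm⁴ = 8.287×10^-7 m⁴
Effective length L_e = K·L = 2 × 2.69 = 5.380 m
P_cr = π²EI / L_e² = π² × 104×10⁹ × 8.287×10^-7 / 5.380² = 2.939×10^4 N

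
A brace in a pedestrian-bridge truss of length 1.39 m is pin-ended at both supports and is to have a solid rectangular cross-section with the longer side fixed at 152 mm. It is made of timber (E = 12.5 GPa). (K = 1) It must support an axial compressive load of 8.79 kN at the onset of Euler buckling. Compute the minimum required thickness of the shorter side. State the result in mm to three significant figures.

b ≈ 22.2 mm

L_e = K·L = 1 × 1.39 = 1.390 m
Required I = P_cr·L_e²/(π²E) = 8.790×10^3 × 1.390² / (π² × 1.25×10^10) = 1.377×10^-7 m⁴
I_req = 1.377×10^5 mm⁴
Rectangle, weak axis: I_min = h·b³/12 with h = 152 mm fixed  ⇒  b = (12I/h)^(1/3) = 22.2 mm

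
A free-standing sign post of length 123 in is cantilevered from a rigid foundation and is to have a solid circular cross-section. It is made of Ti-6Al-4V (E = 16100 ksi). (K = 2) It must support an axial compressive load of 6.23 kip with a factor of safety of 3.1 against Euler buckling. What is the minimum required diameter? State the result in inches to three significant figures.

d ≈ 3.50 in

Required P_cr = n·P = 3.1 × 6.23 = 19.31 kip
L_e = K·L = 2 × 123 = 246.0 in
Required I = P_cr·L_e²/(π²E) = 1.931×10^4 × 246.0² / (π² × 1.61×10^7) = 7.355 in⁴
Solid circle: I = πd⁴/64  ⇒  d = (64I/π)^(1/4) = (64×7.355/π)^(1/4) = 3.50 in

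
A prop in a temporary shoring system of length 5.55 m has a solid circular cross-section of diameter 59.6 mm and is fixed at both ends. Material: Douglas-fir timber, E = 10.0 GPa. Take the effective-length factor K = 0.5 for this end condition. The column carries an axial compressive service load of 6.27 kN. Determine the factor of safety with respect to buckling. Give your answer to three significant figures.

I = πd⁴/64 = π×59.6⁴/64 = 6.194×10^5 mm⁴
I = 6.194×10^5 mm⁴ = 6.194×10^-7 m⁴
Effective length L_e = K·L = 0.5 × 5.55 = 2.775 m
P_cr = π²EI / L_e² = π² × 10.0×10⁹ × 6.194×10^-7 / 2.775² = 7.938×10^3 N
Factor of safety n = P_cr / P = 7.9383 / 6.27 = 1.27

n ≈ 1.27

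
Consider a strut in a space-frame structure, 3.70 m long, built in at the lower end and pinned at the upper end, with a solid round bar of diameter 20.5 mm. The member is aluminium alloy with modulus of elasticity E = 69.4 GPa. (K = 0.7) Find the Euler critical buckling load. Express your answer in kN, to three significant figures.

P_cr ≈ 0.885 kN

I = πd⁴/64 = π×20.5⁴/64 = 8.669×10^3 mm⁴
I = 8.669×10^3 mm⁴ = 8.669×10^-9 m⁴
Effective length L_e = K·L = 0.7 × 3.70 = 2.590 m
P_cr = π²EI / L_e² = π² × 69.4×10⁹ × 8.669×10^-9 / 2.590² = 885.2 N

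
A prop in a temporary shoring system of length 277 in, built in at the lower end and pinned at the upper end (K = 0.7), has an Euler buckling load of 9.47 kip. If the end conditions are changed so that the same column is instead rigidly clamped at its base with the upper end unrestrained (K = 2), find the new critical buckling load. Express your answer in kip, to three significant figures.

P_cr ∝ 1/K², so P_cr,new = P_cr,old × (K_old/K_new)² = 9.47 × (0.7/2)²
= 9.47 × 0.1225 = 1.16 kip

P_cr ≈ 1.16 kip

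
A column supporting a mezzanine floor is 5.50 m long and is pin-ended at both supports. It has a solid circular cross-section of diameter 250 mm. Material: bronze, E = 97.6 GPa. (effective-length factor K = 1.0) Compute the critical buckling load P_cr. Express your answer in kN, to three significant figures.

P_cr ≈ 6110 kN

I = πd⁴/64 = π×250⁴/64 = 1.917×10^8 mm⁴
I = 1.917×10^8 mm⁴ = 1.917×10^-4 m⁴
Effective length L_e = K·L = 1 × 5.50 = 5.500 m
P_cr = π²EI / L_e² = π² × 97.6×10⁹ × 1.917×10^-4 / 5.500² = 6.106×10^6 N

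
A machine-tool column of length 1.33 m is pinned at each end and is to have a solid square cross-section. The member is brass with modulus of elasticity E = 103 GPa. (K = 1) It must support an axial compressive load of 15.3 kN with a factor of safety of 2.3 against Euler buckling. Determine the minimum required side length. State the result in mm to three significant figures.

Required P_cr = n·P = 2.3 × 15.3 = 35.19 kN
L_e = K·L = 1 × 1.33 = 1.330 m
Required I = P_cr·L_e²/(π²E) = 3.519×10^4 × 1.330² / (π² × 1.03×10^11) = 6.123×10^-8 m⁴
I_req = 6.123×10^4 mm⁴
Solid square: I = a⁴/12  ⇒  a = (12I)^(1/4) = (12×6.123×10^4)^(1/4) = 29.3 mm

a ≈ 29.3 mm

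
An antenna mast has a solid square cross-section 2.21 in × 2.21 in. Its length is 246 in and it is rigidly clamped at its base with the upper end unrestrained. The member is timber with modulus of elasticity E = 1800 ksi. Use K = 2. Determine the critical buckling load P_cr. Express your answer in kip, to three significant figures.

P_cr ≈ 0.146 kip

I = a⁴/12 = 2.21⁴/12 = 1.988 in⁴
Effective length L_e = K·L = 2 × 246 = 492.0 in
P_cr = π²EI / L_e² = π² × 1800×10³ × 1.988 / 492.0² = 145.9 lb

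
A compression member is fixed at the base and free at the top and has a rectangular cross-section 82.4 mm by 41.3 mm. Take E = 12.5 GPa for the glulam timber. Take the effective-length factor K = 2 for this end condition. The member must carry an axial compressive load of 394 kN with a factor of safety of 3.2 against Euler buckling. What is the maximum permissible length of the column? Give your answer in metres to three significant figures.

L_max ≈ 0.109 m

Buckling occurs about the weak axis: I_min = h·b³/12 with b = 41.3 mm (the shorter side).
I_min = 82.4×41.3³/12 = 4.837×10^5 mm⁴
I = 4.837×10^-7 m⁴
Required critical load P_cr = n·P = 3.2 × 394 = 1261 kN = 1.261×10^6 N
From P_cr = π²EI/(K·L)²:  L = (1/K)·√(π²EI/P_cr) = (1/2)·√(π²×1.25×10^10×4.837×10^-7/1.261×10^6)
L = 0.109 m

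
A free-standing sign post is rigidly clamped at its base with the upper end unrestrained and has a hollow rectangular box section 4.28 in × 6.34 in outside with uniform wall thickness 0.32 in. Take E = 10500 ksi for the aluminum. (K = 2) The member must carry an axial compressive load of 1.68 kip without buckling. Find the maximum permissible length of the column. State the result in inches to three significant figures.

L_max ≈ 534 in

Inner dimensions: h_i = 6.34 − 2×0.32 = 5.700 in, b_i = 4.28 − 2×0.32 = 3.640 in
Weak-axis I_min = (h_o·b_o³ − h_i·b_i³)/12 with b_o = 4.28, b_i = 3.640 in (shorter outer/inner sides).
I_min = (6.34×4.28³ − 5.700×3.640³)/12 = 18.51 in⁴
At the buckling limit P_cr = P = 1.680×10^3 lb
From P_cr = π²EI/(K·L)²:  L = (1/K)·√(π²EI/P_cr) = (1/2)·√(π²×1.05×10^7×18.51/1.680×10^3)
L = 534 in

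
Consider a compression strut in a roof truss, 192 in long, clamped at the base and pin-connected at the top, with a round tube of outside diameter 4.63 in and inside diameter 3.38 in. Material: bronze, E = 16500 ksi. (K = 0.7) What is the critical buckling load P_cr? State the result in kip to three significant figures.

d_o = 4.63 in, d_i = 3.38 in
I = π(d_o⁴ − d_i⁴)/64 = π(4.63⁴ − 3.380⁴)/64 = 16.15 in⁴
Effective length L_e = K·L = 0.7 × 192 = 134.4 in
P_cr = π²EI / L_e² = π² × 16500×10³ × 16.15 / 134.4² = 1.456×10^5 lb

P_cr ≈ 146 kip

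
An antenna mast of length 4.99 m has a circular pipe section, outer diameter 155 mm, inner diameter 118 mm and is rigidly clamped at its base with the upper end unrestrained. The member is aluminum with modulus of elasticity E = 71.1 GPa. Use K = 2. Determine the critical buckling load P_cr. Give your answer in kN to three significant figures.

P_cr ≈ 133 kN

d_o = 155 mm, d_i = 118 mm
I = π(d_o⁴ − d_i⁴)/64 = π(155⁴ − 118.0⁴)/64 = 1.882×10^7 mm⁴
I = 1.882×10^7 mm⁴ = 1.882×10^-5 m⁴
Effective length L_e = K·L = 2 × 4.99 = 9.980 m
P_cr = π²EI / L_e² = π² × 71.1×10⁹ × 1.882×10^-5 / 9.980² = 1.326×10^5 N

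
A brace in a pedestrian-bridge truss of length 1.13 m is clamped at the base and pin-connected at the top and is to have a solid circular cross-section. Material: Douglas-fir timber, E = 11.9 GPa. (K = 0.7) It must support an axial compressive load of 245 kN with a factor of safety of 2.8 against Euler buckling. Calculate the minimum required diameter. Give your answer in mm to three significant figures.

Required P_cr = n·P = 2.8 × 245 = 686.0 kN
L_e = K·L = 0.7 × 1.13 = 0.7910 m
Required I = P_cr·L_e²/(π²E) = 6.860×10^5 × 0.7910² / (π² × 1.19×10^10) = 3.655×10^-6 m⁴
I_req = 3.655×10^6 mm⁴
Solid circle: I = πd⁴/64  ⇒  d = (64I/π)^(1/4) = (64×3.655×10^6/π)^(1/4) = 92.9 mm

d ≈ 92.9 mm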